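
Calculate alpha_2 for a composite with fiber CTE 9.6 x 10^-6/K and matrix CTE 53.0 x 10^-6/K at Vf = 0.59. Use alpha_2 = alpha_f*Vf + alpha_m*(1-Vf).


alpha_2 = alpha_f*Vf + alpha_m*(1-Vf) = 9.6*0.59 + 53.0*0.41 = 27.4 x 10^-6/K

27.4 x 10^-6/K


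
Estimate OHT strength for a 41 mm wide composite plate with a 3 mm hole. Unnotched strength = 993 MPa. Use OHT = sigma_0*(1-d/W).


OHT = sigma_0*(1-d/W) = 993*(1-3/41) = 920.3 MPa

920.3 MPa


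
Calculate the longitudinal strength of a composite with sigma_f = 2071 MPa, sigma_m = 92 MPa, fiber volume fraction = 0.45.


sigma_1 = sigma_f*Vf + sigma_m*(1-Vf) = 2071*0.45 + 92*0.55 = 982.6 MPa

982.6 MPa


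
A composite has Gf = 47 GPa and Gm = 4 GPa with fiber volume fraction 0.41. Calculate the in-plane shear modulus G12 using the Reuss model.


1/G12 = Vf/Gf + (1-Vf)/Gm = 0.41/47 + 0.59/4
G12 = 6.4 GPa

6.4 GPa


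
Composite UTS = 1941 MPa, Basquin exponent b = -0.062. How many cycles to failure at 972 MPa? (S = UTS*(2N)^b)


N = 0.5 * (S/UTS)^(1/b) = 0.5 * (972/1941)^(1/-0.062) = 34952.1879 cycles

34952.1879 cycles


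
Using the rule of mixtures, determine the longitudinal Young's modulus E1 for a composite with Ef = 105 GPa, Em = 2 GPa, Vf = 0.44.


E1 = Ef*Vf + Em*(1-Vf) = 105*0.44 + 2*0.56 = 47.32 GPa

47.32 GPa


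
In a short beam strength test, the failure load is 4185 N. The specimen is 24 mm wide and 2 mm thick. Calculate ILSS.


ILSS = 3F/(4bh) = 3*4185/(4*24*2) = 65.39 MPa

65.39 MPa


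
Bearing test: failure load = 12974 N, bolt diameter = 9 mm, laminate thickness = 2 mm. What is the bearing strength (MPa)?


sigma_br = F/(d*h) = 12974/(9*2) = 720.8 MPa

720.8 MPa


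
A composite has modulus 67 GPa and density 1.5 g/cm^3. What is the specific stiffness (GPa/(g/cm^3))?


Specific stiffness = E/rho = 67/1.5 = 44.7 GPa/(g/cm^3)

44.7 GPa/(g/cm^3)


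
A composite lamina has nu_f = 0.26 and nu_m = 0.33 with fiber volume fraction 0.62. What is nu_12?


nu_12 = nu_f*Vf + nu_m*(1-Vf) = 0.26*0.62 + 0.33*0.38 = 0.2866

0.2866


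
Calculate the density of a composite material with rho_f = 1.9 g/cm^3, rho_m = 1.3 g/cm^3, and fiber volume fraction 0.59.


rho_c = rho_f*Vf + rho_m*(1-Vf) = 1.9*0.59 + 1.3*0.41 = 1.654 g/cm^3

1.654 g/cm^3


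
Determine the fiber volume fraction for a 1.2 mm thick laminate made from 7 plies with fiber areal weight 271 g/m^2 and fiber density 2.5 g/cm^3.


Vf = n * FAW / (rho_f * h * 1000) = 7 * 271 / (2.5 * 1.2 * 1000) = 0.6323

0.6323


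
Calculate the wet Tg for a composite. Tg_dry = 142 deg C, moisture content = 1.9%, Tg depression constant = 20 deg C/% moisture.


Tg_wet = Tg_dry - k*moisture = 142 - 20*1.9 = 104.0 deg C

104.0 deg C


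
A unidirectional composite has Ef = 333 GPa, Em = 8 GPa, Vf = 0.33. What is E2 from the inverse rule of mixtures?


1/E2 = Vf/Ef + (1-Vf)/Em = 0.33/333 + 0.67/8
E2 = 11.8 GPa

11.8 GPa


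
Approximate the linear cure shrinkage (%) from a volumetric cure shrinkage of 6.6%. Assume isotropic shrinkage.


Linear shrinkage ≈ vol_shrink/3 = 6.6/3 = 2.2%

2.2%


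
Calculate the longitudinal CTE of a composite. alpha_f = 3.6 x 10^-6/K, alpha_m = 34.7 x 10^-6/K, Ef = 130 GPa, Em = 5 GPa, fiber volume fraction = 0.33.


E1 = Ef*Vf + Em*(1-Vf) = 46.25
alpha_1 = (alpha_f*Ef*Vf + alpha_m*Em*(1-Vf))/E1 = 5.85 x 10^-6/K

5.85 x 10^-6/K


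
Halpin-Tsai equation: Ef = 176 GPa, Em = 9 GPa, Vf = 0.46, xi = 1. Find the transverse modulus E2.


eta = (Ef/Em - 1)/(Ef/Em + xi) = (19.5556 - 1)/(19.5556 + 1) = 0.9027
E2 = Em*(1+xi*eta*Vf)/(1-eta*Vf) = 21.78 GPa

21.78 GPa


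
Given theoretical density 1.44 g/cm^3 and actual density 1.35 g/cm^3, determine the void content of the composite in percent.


Void% = (rho_theo - rho_actual)/rho_theo * 100 = (1.44 - 1.35)/1.44 * 100 = 6.25%

6.25%


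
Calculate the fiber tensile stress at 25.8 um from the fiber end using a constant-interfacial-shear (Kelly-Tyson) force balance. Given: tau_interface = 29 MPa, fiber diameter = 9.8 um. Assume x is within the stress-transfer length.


Force balance: sigma_f * (pi*d^2/4) = tau * (pi*d) * x  ->  sigma_f = 4 * tau * x / d
sigma_f = 4 * 29 * 25.8 / 9.8 = 305.4 MPa

305.4 MPa


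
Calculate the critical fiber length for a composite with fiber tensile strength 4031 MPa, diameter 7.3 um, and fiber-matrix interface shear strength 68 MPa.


Lc = sigma_f * d / (2 * tau_i) = 4031 * 7.3 / (2 * 68) = 216.4 um

216.4 um


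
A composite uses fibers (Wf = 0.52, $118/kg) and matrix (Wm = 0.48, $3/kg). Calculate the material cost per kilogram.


Cost = cost_f*Wf + cost_m*Wm = 118*0.52 + 3*0.48 = $62.8/kg

$62.8/kg


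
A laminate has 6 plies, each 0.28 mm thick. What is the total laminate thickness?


h = n * t_ply = 6 * 0.28 = 1.68 mm

1.68 mm


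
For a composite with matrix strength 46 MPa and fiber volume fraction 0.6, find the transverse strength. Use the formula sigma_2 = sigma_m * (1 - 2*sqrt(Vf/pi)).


factor = 1 - 2*sqrt(0.6/pi) = 0.126
sigma_2 = 46 * 0.126 = 5.79 MPa

5.79 MPa


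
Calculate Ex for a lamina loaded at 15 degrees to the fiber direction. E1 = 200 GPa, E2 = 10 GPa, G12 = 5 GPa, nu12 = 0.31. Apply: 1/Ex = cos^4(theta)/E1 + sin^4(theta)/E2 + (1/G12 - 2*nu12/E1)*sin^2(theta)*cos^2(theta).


cos^4(15) = 0.870513, sin^4(15) = 0.004487, sin^2(15)*cos^2(15) = 0.0625
1/G12 - 2*nu12/E1 = 1/5 - 2*0.31/200 = 0.1969 GPa^-1
1/Ex = 0.870513/200 + 0.004487/10 + 0.1969*0.0625 = 0.0171075 GPa^-1
Ex = 58.45 GPa

58.45 GPa


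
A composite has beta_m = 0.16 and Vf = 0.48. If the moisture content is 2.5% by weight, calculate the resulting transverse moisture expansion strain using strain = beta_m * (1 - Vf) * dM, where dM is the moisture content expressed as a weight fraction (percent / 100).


dM = 2.5/100 = 0.025
strain = beta_m * (1-Vf) * dM = 0.16 * 0.52 * 0.025 = 0.00208

0.00208


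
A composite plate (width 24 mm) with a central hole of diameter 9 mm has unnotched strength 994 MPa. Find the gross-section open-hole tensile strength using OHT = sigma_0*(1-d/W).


OHT = sigma_0*(1-d/W) = 994*(1-9/24) = 621.3 MPa

621.3 MPa


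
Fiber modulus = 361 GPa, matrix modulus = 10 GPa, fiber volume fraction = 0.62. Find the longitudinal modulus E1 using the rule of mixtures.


E1 = Ef*Vf + Em*(1-Vf) = 361*0.62 + 10*0.38 = 227.62 GPa

227.62 GPa


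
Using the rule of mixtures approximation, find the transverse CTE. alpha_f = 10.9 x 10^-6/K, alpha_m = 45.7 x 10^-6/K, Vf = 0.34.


alpha_2 = alpha_f*Vf + alpha_m*(1-Vf) = 10.9*0.34 + 45.7*0.66 = 33.9 x 10^-6/K

33.9 x 10^-6/K


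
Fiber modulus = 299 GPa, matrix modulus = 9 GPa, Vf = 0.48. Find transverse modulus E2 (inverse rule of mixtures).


1/E2 = Vf/Ef + (1-Vf)/Em = 0.48/299 + 0.52/9
E2 = 16.84 GPa

16.84 GPa


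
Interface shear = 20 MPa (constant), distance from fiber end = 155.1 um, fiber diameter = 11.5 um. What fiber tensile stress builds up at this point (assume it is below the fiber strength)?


Force balance: sigma_f * (pi*d^2/4) = tau * (pi*d) * x  ->  sigma_f = 4 * tau * x / d
sigma_f = 4 * 20 * 155.1 / 11.5 = 1079.0 MPa

1079.0 MPa


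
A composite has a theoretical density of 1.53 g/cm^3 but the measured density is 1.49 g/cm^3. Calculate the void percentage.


Void% = (rho_theo - rho_actual)/rho_theo * 100 = (1.53 - 1.49)/1.53 * 100 = 2.61%

2.61%


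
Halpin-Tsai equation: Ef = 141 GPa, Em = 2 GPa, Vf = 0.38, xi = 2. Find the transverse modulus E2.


eta = (Ef/Em - 1)/(Ef/Em + xi) = (70.5 - 1)/(70.5 + 2) = 0.9586
E2 = Em*(1+xi*eta*Vf)/(1-eta*Vf) = 5.44 GPa

5.44 GPa


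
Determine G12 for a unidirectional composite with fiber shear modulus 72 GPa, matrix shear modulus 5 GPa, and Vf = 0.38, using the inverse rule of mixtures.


1/G12 = Vf/Gf + (1-Vf)/Gm = 0.38/72 + 0.62/5
G12 = 7.74 GPa

7.74 GPa


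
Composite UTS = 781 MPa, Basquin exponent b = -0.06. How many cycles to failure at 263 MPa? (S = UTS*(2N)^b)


N = 0.5 * (S/UTS)^(1/b) = 0.5 * (263/781)^(1/-0.06) = 3.7777e+07 cycles

3.7777e+07 cycles


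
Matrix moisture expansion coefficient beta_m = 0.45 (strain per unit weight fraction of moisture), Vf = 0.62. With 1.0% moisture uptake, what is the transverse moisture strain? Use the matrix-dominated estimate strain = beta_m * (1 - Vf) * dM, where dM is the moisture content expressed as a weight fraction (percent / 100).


dM = 1.0/100 = 0.01
strain = beta_m * (1-Vf) * dM = 0.45 * 0.38 * 0.01 = 0.00171

0.00171


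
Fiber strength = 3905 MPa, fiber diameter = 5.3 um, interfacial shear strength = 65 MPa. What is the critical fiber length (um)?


Lc = sigma_f * d / (2 * tau_i) = 3905 * 5.3 / (2 * 65) = 159.2 um

159.2 um


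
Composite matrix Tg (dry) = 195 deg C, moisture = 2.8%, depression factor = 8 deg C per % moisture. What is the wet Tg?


Tg_wet = Tg_dry - k*moisture = 195 - 8*2.8 = 172.6 deg C

172.6 deg C


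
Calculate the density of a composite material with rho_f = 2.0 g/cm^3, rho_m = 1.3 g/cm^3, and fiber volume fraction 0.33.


rho_c = rho_f*Vf + rho_m*(1-Vf) = 2.0*0.33 + 1.3*0.67 = 1.531 g/cm^3

1.531 g/cm^3


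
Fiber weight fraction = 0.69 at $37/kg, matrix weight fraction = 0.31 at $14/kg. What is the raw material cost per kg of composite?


Cost = cost_f*Wf + cost_m*Wm = 37*0.69 + 14*0.31 = $29.87/kg

$29.87/kg


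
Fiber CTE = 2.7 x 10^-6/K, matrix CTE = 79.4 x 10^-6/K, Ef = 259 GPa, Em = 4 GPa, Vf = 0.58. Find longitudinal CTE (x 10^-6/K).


E1 = Ef*Vf + Em*(1-Vf) = 151.9
alpha_1 = (alpha_f*Ef*Vf + alpha_m*Em*(1-Vf))/E1 = 3.55 x 10^-6/K

3.55 x 10^-6/K


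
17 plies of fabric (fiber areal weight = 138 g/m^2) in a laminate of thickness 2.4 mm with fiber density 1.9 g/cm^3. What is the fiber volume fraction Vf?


Vf = n * FAW / (rho_f * h * 1000) = 17 * 138 / (1.9 * 2.4 * 1000) = 0.5145

0.5145


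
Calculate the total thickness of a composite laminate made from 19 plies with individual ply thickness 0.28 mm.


h = n * t_ply = 19 * 0.28 = 5.32 mm

5.32 mm


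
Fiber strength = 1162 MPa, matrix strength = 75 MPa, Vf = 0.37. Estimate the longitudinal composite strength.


sigma_1 = sigma_f*Vf + sigma_m*(1-Vf) = 1162*0.37 + 75*0.63 = 477.2 MPa

477.2 MPa


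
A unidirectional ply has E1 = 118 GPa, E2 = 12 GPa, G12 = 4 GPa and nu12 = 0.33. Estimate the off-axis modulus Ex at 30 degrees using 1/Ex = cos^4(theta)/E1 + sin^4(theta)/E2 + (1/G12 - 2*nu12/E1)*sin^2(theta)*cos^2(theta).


cos^4(30) = 0.5625, sin^4(30) = 0.0625, sin^2(30)*cos^2(30) = 0.1875
1/G12 - 2*nu12/E1 = 1/4 - 2*0.33/118 = 0.244407 GPa^-1
1/Ex = 0.5625/118 + 0.0625/12 + 0.244407*0.1875 = 0.0558016 GPa^-1
Ex = 17.92 GPa

17.92 GPa


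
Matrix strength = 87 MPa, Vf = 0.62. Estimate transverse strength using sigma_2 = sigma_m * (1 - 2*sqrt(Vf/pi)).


factor = 1 - 2*sqrt(0.62/pi) = 0.1115
sigma_2 = 87 * 0.1115 = 9.7 MPa

9.7 MPa


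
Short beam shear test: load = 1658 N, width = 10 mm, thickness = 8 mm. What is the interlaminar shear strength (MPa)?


ILSS = 3F/(4bh) = 3*1658/(4*10*8) = 15.54 MPa

15.54 MPa


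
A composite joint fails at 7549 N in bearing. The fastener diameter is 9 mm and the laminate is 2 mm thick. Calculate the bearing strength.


sigma_br = F/(d*h) = 7549/(9*2) = 419.4 MPa

419.4 MPa


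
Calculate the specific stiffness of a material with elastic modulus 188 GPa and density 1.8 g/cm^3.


Specific stiffness = E/rho = 188/1.8 = 104.4 GPa/(g/cm^3)

104.4 GPa/(g/cm^3)


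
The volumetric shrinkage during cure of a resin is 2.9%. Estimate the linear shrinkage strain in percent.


Linear shrinkage ≈ vol_shrink/3 = 2.9/3 = 0.967%

0.967%


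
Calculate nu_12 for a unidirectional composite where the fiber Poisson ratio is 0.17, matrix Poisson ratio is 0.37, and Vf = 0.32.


nu_12 = nu_f*Vf + nu_m*(1-Vf) = 0.17*0.32 + 0.37*0.68 = 0.306

0.306


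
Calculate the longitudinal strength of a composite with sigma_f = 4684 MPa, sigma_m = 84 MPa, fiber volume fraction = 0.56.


sigma_1 = sigma_f*Vf + sigma_m*(1-Vf) = 4684*0.56 + 84*0.44 = 2660.0 MPa

2660.0 MPa


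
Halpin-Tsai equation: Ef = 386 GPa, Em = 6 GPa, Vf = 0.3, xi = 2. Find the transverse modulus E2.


eta = (Ef/Em - 1)/(Ef/Em + xi) = (64.3333 - 1)/(64.3333 + 2) = 0.9548
E2 = Em*(1+xi*eta*Vf)/(1-eta*Vf) = 13.23 GPa

13.23 GPa


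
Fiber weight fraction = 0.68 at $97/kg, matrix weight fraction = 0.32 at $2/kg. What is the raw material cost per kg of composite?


Cost = cost_f*Wf + cost_m*Wm = 97*0.68 + 2*0.32 = $66.6/kg

$66.6/kg


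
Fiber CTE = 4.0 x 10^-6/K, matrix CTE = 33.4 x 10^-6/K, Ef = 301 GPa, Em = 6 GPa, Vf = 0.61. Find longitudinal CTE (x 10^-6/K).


E1 = Ef*Vf + Em*(1-Vf) = 185.95
alpha_1 = (alpha_f*Ef*Vf + alpha_m*Em*(1-Vf))/E1 = 4.37 x 10^-6/K

4.37 x 10^-6/K


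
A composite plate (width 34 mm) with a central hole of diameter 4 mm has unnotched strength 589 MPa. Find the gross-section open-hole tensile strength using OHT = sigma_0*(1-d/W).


OHT = sigma_0*(1-d/W) = 589*(1-4/34) = 519.7 MPa

519.7 MPa


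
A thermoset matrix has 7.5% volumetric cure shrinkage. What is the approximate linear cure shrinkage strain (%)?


Linear shrinkage ≈ vol_shrink/3 = 7.5/3 = 2.5%

2.5%


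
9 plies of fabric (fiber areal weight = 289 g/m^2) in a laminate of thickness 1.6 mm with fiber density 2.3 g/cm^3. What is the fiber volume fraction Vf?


Vf = n * FAW / (rho_f * h * 1000) = 9 * 289 / (2.3 * 1.6 * 1000) = 0.7068

0.7068


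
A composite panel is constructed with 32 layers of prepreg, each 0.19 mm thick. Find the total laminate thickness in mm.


h = n * t_ply = 32 * 0.19 = 6.08 mm

6.08 mm


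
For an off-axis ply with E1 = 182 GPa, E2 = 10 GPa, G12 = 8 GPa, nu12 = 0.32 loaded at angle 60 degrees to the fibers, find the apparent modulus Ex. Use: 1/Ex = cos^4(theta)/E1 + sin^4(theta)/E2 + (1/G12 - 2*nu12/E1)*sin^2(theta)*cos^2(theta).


cos^4(60) = 0.0625, sin^4(60) = 0.5625, sin^2(60)*cos^2(60) = 0.1875
1/G12 - 2*nu12/E1 = 1/8 - 2*0.32/182 = 0.121484 GPa^-1
1/Ex = 0.0625/182 + 0.5625/10 + 0.121484*0.1875 = 0.0793716 GPa^-1
Ex = 12.6 GPa

12.6 GPa


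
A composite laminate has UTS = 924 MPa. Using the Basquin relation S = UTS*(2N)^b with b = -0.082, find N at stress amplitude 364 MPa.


N = 0.5 * (S/UTS)^(1/b) = 0.5 * (364/924)^(1/-0.082) = 42929.6806 cycles

42929.6806 cycles


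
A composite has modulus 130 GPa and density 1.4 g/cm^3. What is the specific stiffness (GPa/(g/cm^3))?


Specific stiffness = E/rho = 130/1.4 = 92.9 GPa/(g/cm^3)

92.9 GPa/(g/cm^3)


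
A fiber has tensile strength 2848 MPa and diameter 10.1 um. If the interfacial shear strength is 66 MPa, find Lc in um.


Lc = sigma_f * d / (2 * tau_i) = 2848 * 10.1 / (2 * 66) = 217.9 um

217.9 um


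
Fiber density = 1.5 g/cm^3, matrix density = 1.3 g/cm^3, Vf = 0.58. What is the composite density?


rho_c = rho_f*Vf + rho_m*(1-Vf) = 1.5*0.58 + 1.3*0.42 = 1.416 g/cm^3

1.416 g/cm^3


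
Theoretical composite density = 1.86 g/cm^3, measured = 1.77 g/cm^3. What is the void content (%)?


Void% = (rho_theo - rho_actual)/rho_theo * 100 = (1.86 - 1.77)/1.86 * 100 = 4.84%

4.84%


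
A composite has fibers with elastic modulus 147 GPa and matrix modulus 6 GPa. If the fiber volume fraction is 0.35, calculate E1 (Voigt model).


E1 = Ef*Vf + Em*(1-Vf) = 147*0.35 + 6*0.65 = 55.35 GPa

55.35 GPa


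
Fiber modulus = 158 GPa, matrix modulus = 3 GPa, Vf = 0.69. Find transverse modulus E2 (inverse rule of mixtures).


1/E2 = Vf/Ef + (1-Vf)/Em = 0.69/158 + 0.31/3
E2 = 9.29 GPa

9.29 GPa


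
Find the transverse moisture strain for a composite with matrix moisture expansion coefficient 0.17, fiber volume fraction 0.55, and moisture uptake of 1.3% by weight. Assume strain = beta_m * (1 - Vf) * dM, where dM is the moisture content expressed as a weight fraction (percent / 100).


dM = 1.3/100 = 0.013
strain = beta_m * (1-Vf) * dM = 0.17 * 0.45 * 0.013 = 0.0009945

0.0009945


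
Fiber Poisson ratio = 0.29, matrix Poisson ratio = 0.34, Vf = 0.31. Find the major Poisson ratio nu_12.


nu_12 = nu_f*Vf + nu_m*(1-Vf) = 0.29*0.31 + 0.34*0.69 = 0.3245

0.3245


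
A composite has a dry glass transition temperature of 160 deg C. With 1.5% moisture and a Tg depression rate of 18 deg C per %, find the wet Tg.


Tg_wet = Tg_dry - k*moisture = 160 - 18*1.5 = 133.0 deg C

133.0 deg C


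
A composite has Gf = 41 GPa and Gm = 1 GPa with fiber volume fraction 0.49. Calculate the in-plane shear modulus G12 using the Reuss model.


1/G12 = Vf/Gf + (1-Vf)/Gm = 0.49/41 + 0.51/1
G12 = 1.92 GPa

1.92 GPa


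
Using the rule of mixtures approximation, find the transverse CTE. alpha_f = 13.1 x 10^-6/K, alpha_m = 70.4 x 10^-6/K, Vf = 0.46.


alpha_2 = alpha_f*Vf + alpha_m*(1-Vf) = 13.1*0.46 + 70.4*0.54 = 44.0 x 10^-6/K

44.0 x 10^-6/K


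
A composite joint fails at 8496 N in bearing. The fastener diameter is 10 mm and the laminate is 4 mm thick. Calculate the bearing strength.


sigma_br = F/(d*h) = 8496/(10*4) = 212.4 MPa

212.4 MPa


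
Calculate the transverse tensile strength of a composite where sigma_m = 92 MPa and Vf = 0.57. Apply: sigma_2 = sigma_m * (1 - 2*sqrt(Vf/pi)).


factor = 1 - 2*sqrt(0.57/pi) = 0.1481
sigma_2 = 92 * 0.1481 = 13.62 MPa

13.62 MPa


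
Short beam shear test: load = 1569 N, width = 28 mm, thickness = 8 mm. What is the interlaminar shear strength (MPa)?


ILSS = 3F/(4bh) = 3*1569/(4*28*8) = 5.25 MPa

5.25 MPa


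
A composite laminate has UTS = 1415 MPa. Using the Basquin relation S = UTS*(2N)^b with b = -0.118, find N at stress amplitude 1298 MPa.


N = 0.5 * (S/UTS)^(1/b) = 0.5 * (1298/1415)^(1/-0.118) = 1.0390 cycles

1.0390 cycles


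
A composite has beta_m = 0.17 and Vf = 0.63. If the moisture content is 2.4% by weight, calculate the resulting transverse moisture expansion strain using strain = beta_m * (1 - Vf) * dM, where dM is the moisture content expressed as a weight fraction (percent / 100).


dM = 2.4/100 = 0.024
strain = beta_m * (1-Vf) * dM = 0.17 * 0.37 * 0.024 = 0.0015096

0.0015096


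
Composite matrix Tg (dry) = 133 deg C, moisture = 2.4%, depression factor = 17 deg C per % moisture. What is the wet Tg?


Tg_wet = Tg_dry - k*moisture = 133 - 17*2.4 = 92.2 deg C

92.2 deg C


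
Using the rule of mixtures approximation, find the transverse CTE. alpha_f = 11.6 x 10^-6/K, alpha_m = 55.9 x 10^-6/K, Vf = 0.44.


alpha_2 = alpha_f*Vf + alpha_m*(1-Vf) = 11.6*0.44 + 55.9*0.56 = 36.4 x 10^-6/K

36.4 x 10^-6/K


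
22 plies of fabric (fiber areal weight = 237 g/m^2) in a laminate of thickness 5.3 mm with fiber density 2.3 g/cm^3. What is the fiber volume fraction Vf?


Vf = n * FAW / (rho_f * h * 1000) = 22 * 237 / (2.3 * 5.3 * 1000) = 0.4277

0.4277


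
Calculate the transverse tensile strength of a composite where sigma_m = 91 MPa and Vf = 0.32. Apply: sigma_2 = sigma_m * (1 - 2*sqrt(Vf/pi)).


factor = 1 - 2*sqrt(0.32/pi) = 0.3617
sigma_2 = 91 * 0.3617 = 32.91 MPa

32.91 MPa


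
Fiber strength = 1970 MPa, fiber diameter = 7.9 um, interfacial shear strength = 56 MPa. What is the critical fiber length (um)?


Lc = sigma_f * d / (2 * tau_i) = 1970 * 7.9 / (2 * 56) = 139.0 um

139.0 um


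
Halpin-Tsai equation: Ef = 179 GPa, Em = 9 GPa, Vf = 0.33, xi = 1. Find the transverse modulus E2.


eta = (Ef/Em - 1)/(Ef/Em + xi) = (19.8889 - 1)/(19.8889 + 1) = 0.9043
E2 = Em*(1+xi*eta*Vf)/(1-eta*Vf) = 16.66 GPa

16.66 GPa


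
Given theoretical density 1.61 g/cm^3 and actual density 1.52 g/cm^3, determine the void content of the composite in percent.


Void% = (rho_theo - rho_actual)/rho_theo * 100 = (1.61 - 1.52)/1.61 * 100 = 5.59%

5.59%


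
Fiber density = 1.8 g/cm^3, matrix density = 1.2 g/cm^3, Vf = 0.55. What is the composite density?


rho_c = rho_f*Vf + rho_m*(1-Vf) = 1.8*0.55 + 1.2*0.45 = 1.53 g/cm^3

1.53 g/cm^3


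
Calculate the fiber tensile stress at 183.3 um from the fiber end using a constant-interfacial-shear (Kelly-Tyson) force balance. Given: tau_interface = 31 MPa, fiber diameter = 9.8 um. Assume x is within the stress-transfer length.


Force balance: sigma_f * (pi*d^2/4) = tau * (pi*d) * x  ->  sigma_f = 4 * tau * x / d
sigma_f = 4 * 31 * 183.3 / 9.8 = 2319.3 MPa

2319.3 MPa


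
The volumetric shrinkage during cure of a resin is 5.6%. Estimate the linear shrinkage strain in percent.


Linear shrinkage ≈ vol_shrink/3 = 5.6/3 = 1.867%

1.867%


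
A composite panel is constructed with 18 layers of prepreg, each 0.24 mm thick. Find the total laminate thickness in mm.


h = n * t_ply = 18 * 0.24 = 4.32 mm

4.32 mm


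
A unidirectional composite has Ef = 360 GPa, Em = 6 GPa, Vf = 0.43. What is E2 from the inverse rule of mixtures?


1/E2 = Vf/Ef + (1-Vf)/Em = 0.43/360 + 0.57/6
E2 = 10.4 GPa

10.4 GPa


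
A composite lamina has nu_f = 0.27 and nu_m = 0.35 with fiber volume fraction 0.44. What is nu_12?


nu_12 = nu_f*Vf + nu_m*(1-Vf) = 0.27*0.44 + 0.35*0.56 = 0.3148

0.3148


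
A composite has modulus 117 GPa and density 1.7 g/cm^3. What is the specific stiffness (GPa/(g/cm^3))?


Specific stiffness = E/rho = 117/1.7 = 68.8 GPa/(g/cm^3)

68.8 GPa/(g/cm^3)


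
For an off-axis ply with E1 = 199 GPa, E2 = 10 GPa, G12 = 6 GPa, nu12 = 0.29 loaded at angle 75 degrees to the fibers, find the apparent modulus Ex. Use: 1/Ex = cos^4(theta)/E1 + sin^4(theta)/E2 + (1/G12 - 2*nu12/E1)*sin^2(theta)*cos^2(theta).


cos^4(75) = 0.004487, sin^4(75) = 0.870513, sin^2(75)*cos^2(75) = 0.0625
1/G12 - 2*nu12/E1 = 1/6 - 2*0.29/199 = 0.163752 GPa^-1
1/Ex = 0.004487/199 + 0.870513/10 + 0.163752*0.0625 = 0.0973083 GPa^-1
Ex = 10.28 GPa

10.28 GPa


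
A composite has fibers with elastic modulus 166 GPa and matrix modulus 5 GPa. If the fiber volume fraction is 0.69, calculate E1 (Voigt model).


E1 = Ef*Vf + Em*(1-Vf) = 166*0.69 + 5*0.31 = 116.09 GPa

116.09 GPa


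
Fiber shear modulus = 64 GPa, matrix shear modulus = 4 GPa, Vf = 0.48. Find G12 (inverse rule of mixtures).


1/G12 = Vf/Gf + (1-Vf)/Gm = 0.48/64 + 0.52/4
G12 = 7.27 GPa

7.27 GPa


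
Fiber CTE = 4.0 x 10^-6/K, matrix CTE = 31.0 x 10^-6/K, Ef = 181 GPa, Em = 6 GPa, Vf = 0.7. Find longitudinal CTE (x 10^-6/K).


E1 = Ef*Vf + Em*(1-Vf) = 128.5
alpha_1 = (alpha_f*Ef*Vf + alpha_m*Em*(1-Vf))/E1 = 4.38 x 10^-6/K

4.38 x 10^-6/K


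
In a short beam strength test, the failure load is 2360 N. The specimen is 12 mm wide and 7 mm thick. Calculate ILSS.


ILSS = 3F/(4bh) = 3*2360/(4*12*7) = 21.07 MPa

21.07 MPa


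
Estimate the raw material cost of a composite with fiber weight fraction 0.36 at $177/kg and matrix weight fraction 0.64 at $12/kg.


Cost = cost_f*Wf + cost_m*Wm = 177*0.36 + 12*0.64 = $71.4/kg

$71.4/kg


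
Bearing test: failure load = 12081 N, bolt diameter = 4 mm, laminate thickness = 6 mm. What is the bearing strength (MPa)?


sigma_br = F/(d*h) = 12081/(4*6) = 503.4 MPa

503.4 MPa


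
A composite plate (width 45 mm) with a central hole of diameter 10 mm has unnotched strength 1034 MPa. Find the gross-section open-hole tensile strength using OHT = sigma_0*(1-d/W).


OHT = sigma_0*(1-d/W) = 1034*(1-10/45) = 804.2 MPa

804.2 MPa


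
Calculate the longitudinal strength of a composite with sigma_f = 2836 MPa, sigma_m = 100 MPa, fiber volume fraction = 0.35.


sigma_1 = sigma_f*Vf + sigma_m*(1-Vf) = 2836*0.35 + 100*0.65 = 1057.6 MPa

1057.6 MPa


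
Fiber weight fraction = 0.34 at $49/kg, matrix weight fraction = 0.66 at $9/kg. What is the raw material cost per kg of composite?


Cost = cost_f*Wf + cost_m*Wm = 49*0.34 + 9*0.66 = $22.6/kg

$22.6/kg


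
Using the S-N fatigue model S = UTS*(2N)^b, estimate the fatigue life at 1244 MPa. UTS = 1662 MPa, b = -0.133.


N = 0.5 * (S/UTS)^(1/b) = 0.5 * (1244/1662)^(1/-0.133) = 4.4148 cycles

4.4148 cycles


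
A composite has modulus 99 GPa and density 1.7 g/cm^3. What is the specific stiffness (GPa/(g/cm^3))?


Specific stiffness = E/rho = 99/1.7 = 58.2 GPa/(g/cm^3)

58.2 GPa/(g/cm^3)


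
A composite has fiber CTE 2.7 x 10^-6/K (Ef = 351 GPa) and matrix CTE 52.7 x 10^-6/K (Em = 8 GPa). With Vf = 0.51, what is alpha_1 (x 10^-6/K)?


E1 = Ef*Vf + Em*(1-Vf) = 182.93
alpha_1 = (alpha_f*Ef*Vf + alpha_m*Em*(1-Vf))/E1 = 3.77 x 10^-6/K

3.77 x 10^-6/K


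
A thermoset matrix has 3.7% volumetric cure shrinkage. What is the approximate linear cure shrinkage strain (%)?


Linear shrinkage ≈ vol_shrink/3 = 3.7/3 = 1.233%

1.233%


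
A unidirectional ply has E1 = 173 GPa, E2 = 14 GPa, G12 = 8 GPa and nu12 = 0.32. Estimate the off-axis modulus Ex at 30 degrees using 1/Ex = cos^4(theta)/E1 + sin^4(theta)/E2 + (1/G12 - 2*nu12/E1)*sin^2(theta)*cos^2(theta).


cos^4(30) = 0.5625, sin^4(30) = 0.0625, sin^2(30)*cos^2(30) = 0.1875
1/G12 - 2*nu12/E1 = 1/8 - 2*0.32/173 = 0.121301 GPa^-1
1/Ex = 0.5625/173 + 0.0625/14 + 0.121301*0.1875 = 0.0304596 GPa^-1
Ex = 32.83 GPa

32.83 GPa


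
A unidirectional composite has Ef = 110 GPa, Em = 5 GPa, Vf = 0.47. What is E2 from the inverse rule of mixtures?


1/E2 = Vf/Ef + (1-Vf)/Em = 0.47/110 + 0.53/5
E2 = 9.07 GPa

9.07 GPa


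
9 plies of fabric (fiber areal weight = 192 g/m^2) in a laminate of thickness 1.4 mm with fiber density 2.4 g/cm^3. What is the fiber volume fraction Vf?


Vf = n * FAW / (rho_f * h * 1000) = 9 * 192 / (2.4 * 1.4 * 1000) = 0.5143

0.5143


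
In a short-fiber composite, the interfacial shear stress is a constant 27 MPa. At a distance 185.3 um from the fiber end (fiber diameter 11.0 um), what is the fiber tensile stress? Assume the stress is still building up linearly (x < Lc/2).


Force balance: sigma_f * (pi*d^2/4) = tau * (pi*d) * x  ->  sigma_f = 4 * tau * x / d
sigma_f = 4 * 27 * 185.3 / 11.0 = 1819.3 MPa

1819.3 MPa


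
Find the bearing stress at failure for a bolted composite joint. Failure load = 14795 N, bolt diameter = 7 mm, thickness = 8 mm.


sigma_br = F/(d*h) = 14795/(7*8) = 264.2 MPa

264.2 MPa


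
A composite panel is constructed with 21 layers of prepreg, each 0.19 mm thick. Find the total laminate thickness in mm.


h = n * t_ply = 21 * 0.19 = 3.99 mm

3.99 mm


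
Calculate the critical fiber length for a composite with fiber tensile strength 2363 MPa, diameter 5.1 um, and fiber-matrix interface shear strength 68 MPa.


Lc = sigma_f * d / (2 * tau_i) = 2363 * 5.1 / (2 * 68) = 88.6 um

88.6 um


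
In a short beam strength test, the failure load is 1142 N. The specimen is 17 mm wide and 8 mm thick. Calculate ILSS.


ILSS = 3F/(4bh) = 3*1142/(4*17*8) = 6.3 MPa

6.3 MPa


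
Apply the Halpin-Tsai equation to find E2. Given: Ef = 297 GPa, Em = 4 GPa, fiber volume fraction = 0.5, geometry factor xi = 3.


eta = (Ef/Em - 1)/(Ef/Em + xi) = (74.25 - 1)/(74.25 + 3) = 0.9482
E2 = Em*(1+xi*eta*Vf)/(1-eta*Vf) = 18.42 GPa

18.42 GPa


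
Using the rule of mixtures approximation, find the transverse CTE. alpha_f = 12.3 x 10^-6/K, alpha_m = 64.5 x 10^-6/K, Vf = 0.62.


alpha_2 = alpha_f*Vf + alpha_m*(1-Vf) = 12.3*0.62 + 64.5*0.38 = 32.1 x 10^-6/K

32.1 x 10^-6/K


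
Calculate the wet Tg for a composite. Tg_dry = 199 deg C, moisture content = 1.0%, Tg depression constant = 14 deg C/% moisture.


Tg_wet = Tg_dry - k*moisture = 199 - 14*1.0 = 185.0 deg C

185.0 deg C


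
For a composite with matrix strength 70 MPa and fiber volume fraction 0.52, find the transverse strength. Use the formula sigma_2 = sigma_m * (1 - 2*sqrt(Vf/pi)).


factor = 1 - 2*sqrt(0.52/pi) = 0.1863
sigma_2 = 70 * 0.1863 = 13.04 MPa

13.04 MPa


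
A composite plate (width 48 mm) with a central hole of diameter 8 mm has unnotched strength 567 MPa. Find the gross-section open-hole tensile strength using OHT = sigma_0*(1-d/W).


OHT = sigma_0*(1-d/W) = 567*(1-8/48) = 472.5 MPa

472.5 MPa


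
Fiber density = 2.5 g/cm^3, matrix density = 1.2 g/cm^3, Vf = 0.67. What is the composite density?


rho_c = rho_f*Vf + rho_m*(1-Vf) = 2.5*0.67 + 1.2*0.33 = 2.071 g/cm^3

2.071 g/cm^3


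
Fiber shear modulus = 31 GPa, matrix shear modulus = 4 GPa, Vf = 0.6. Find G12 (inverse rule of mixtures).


1/G12 = Vf/Gf + (1-Vf)/Gm = 0.6/31 + 0.4/4
G12 = 8.38 GPa

8.38 GPa


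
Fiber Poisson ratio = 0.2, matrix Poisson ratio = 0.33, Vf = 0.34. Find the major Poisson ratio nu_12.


nu_12 = nu_f*Vf + nu_m*(1-Vf) = 0.2*0.34 + 0.33*0.66 = 0.2858

0.2858


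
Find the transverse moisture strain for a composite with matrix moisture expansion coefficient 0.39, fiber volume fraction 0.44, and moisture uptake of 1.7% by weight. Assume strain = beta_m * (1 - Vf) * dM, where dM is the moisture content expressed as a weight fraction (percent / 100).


dM = 1.7/100 = 0.017
strain = beta_m * (1-Vf) * dM = 0.39 * 0.56 * 0.017 = 0.0037128

0.0037128


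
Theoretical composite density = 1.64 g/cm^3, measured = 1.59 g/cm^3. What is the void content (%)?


Void% = (rho_theo - rho_actual)/rho_theo * 100 = (1.64 - 1.59)/1.64 * 100 = 3.05%

3.05%


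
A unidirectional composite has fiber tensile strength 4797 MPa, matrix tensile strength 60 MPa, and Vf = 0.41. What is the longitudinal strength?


sigma_1 = sigma_f*Vf + sigma_m*(1-Vf) = 4797*0.41 + 60*0.59 = 2002.2 MPa

2002.2 MPa


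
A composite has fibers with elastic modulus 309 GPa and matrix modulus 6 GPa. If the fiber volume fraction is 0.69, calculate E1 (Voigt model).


E1 = Ef*Vf + Em*(1-Vf) = 309*0.69 + 6*0.31 = 215.07 GPa

215.07 GPa


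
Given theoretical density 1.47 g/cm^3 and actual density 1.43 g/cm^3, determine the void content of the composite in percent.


Void% = (rho_theo - rho_actual)/rho_theo * 100 = (1.47 - 1.43)/1.47 * 100 = 2.72%

2.72%


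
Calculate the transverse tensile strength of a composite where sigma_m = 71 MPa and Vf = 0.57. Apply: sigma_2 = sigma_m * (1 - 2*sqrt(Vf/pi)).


factor = 1 - 2*sqrt(0.57/pi) = 0.1481
sigma_2 = 71 * 0.1481 = 10.51 MPa

10.51 MPa


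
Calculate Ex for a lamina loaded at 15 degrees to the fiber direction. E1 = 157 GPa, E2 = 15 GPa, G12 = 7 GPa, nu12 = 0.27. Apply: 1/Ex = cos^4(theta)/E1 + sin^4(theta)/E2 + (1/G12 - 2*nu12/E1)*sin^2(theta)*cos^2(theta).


cos^4(15) = 0.870513, sin^4(15) = 0.004487, sin^2(15)*cos^2(15) = 0.0625
1/G12 - 2*nu12/E1 = 1/7 - 2*0.27/157 = 0.139418 GPa^-1
1/Ex = 0.870513/157 + 0.004487/15 + 0.139418*0.0625 = 0.0145574 GPa^-1
Ex = 68.69 GPa

68.69 GPa


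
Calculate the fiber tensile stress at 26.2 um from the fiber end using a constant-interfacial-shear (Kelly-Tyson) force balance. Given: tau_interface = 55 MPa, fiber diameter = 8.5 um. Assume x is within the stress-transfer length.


Force balance: sigma_f * (pi*d^2/4) = tau * (pi*d) * x  ->  sigma_f = 4 * tau * x / d
sigma_f = 4 * 55 * 26.2 / 8.5 = 678.1 MPa

678.1 MPa


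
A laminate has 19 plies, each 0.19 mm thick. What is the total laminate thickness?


h = n * t_ply = 19 * 0.19 = 3.61 mm

3.61 mm


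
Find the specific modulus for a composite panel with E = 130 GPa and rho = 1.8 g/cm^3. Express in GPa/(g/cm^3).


Specific stiffness = E/rho = 130/1.8 = 72.2 GPa/(g/cm^3)

72.2 GPa/(g/cm^3)


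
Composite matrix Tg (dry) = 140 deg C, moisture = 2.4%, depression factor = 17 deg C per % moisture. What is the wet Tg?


Tg_wet = Tg_dry - k*moisture = 140 - 17*2.4 = 99.2 deg C

99.2 deg C


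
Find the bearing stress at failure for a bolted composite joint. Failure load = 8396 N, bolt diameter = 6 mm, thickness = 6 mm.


sigma_br = F/(d*h) = 8396/(6*6) = 233.2 MPa

233.2 MPa


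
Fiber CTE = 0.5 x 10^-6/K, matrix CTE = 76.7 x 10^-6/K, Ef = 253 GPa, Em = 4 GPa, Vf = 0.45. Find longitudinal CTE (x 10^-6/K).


E1 = Ef*Vf + Em*(1-Vf) = 116.05
alpha_1 = (alpha_f*Ef*Vf + alpha_m*Em*(1-Vf))/E1 = 1.94 x 10^-6/K

1.94 x 10^-6/K


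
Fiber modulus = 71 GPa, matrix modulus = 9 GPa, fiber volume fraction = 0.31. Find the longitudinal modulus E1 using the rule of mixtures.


E1 = Ef*Vf + Em*(1-Vf) = 71*0.31 + 9*0.69 = 28.22 GPa

28.22 GPa


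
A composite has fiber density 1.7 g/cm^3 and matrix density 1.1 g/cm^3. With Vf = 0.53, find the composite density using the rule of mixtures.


rho_c = rho_f*Vf + rho_m*(1-Vf) = 1.7*0.53 + 1.1*0.47 = 1.418 g/cm^3

1.418 g/cm^3


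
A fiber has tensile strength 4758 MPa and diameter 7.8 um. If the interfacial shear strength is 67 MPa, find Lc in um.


Lc = sigma_f * d / (2 * tau_i) = 4758 * 7.8 / (2 * 67) = 277.0 um

277.0 um


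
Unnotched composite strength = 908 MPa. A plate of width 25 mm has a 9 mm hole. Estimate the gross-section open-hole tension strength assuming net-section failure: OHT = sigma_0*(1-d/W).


OHT = sigma_0*(1-d/W) = 908*(1-9/25) = 581.1 MPa

581.1 MPa


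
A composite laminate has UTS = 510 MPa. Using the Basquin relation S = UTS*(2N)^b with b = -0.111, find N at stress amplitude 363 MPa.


N = 0.5 * (S/UTS)^(1/b) = 0.5 * (363/510)^(1/-0.111) = 10.6973 cycles

10.6973 cycles


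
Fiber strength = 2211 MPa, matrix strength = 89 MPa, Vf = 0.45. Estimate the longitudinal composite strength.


sigma_1 = sigma_f*Vf + sigma_m*(1-Vf) = 2211*0.45 + 89*0.55 = 1043.9 MPa

1043.9 MPa


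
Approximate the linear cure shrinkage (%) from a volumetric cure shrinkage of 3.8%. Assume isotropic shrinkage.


Linear shrinkage ≈ vol_shrink/3 = 3.8/3 = 1.267%

1.267%


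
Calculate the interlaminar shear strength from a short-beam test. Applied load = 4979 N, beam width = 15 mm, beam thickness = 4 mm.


ILSS = 3F/(4bh) = 3*4979/(4*15*4) = 62.24 MPa

62.24 MPa


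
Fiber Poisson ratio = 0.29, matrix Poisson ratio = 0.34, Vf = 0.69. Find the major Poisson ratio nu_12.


nu_12 = nu_f*Vf + nu_m*(1-Vf) = 0.29*0.69 + 0.34*0.31 = 0.3055

0.3055


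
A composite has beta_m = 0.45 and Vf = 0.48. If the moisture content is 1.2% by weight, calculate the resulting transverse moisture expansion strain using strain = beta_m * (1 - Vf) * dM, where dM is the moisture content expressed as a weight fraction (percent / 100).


dM = 1.2/100 = 0.012
strain = beta_m * (1-Vf) * dM = 0.45 * 0.52 * 0.012 = 0.002808

0.002808


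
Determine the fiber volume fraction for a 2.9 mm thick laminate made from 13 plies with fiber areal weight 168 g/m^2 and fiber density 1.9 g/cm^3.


Vf = n * FAW / (rho_f * h * 1000) = 13 * 168 / (1.9 * 2.9 * 1000) = 0.3964

0.3964


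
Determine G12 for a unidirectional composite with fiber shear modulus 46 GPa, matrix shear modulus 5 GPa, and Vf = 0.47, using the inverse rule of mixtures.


1/G12 = Vf/Gf + (1-Vf)/Gm = 0.47/46 + 0.53/5
G12 = 8.6 GPa

8.6 GPa


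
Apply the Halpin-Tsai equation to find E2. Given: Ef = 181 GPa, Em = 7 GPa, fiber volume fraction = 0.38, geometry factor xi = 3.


eta = (Ef/Em - 1)/(Ef/Em + xi) = (25.8571 - 1)/(25.8571 + 3) = 0.8614
E2 = Em*(1+xi*eta*Vf)/(1-eta*Vf) = 20.62 GPa

20.62 GPa


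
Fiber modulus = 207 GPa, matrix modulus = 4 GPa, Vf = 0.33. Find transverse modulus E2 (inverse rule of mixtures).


1/E2 = Vf/Ef + (1-Vf)/Em = 0.33/207 + 0.67/4
E2 = 5.91 GPa

5.91 GPa


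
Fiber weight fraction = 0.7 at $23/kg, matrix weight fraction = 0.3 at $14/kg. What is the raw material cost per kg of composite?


Cost = cost_f*Wf + cost_m*Wm = 23*0.7 + 14*0.3 = $20.3/kg

$20.3/kg


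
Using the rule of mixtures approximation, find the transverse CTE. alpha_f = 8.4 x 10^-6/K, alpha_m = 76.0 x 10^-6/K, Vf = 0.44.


alpha_2 = alpha_f*Vf + alpha_m*(1-Vf) = 8.4*0.44 + 76.0*0.56 = 46.3 x 10^-6/K

46.3 x 10^-6/K


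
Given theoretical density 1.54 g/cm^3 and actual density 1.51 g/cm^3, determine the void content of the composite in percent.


Void% = (rho_theo - rho_actual)/rho_theo * 100 = (1.54 - 1.51)/1.54 * 100 = 1.95%

1.95%


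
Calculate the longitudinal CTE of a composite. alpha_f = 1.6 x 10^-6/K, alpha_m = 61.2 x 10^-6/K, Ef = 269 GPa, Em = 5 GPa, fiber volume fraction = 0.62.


E1 = Ef*Vf + Em*(1-Vf) = 168.68
alpha_1 = (alpha_f*Ef*Vf + alpha_m*Em*(1-Vf))/E1 = 2.27 x 10^-6/K

2.27 x 10^-6/K


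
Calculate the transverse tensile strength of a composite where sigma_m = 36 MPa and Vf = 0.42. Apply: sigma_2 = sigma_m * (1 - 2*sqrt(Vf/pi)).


factor = 1 - 2*sqrt(0.42/pi) = 0.2687
sigma_2 = 36 * 0.2687 = 9.67 MPa

9.67 MPa


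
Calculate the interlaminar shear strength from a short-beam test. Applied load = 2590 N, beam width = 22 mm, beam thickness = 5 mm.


ILSS = 3F/(4bh) = 3*2590/(4*22*5) = 17.66 MPa

17.66 MPa


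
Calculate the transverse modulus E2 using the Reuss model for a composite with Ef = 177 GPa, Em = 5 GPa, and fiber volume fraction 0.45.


1/E2 = Vf/Ef + (1-Vf)/Em = 0.45/177 + 0.55/5
E2 = 8.89 GPa

8.89 GPa


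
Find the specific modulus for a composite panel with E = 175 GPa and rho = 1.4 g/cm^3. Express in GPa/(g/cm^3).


Specific stiffness = E/rho = 175/1.4 = 125.0 GPa/(g/cm^3)

125.0 GPa/(g/cm^3)


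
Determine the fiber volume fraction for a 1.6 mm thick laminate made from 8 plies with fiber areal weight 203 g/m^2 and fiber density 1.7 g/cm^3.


Vf = n * FAW / (rho_f * h * 1000) = 8 * 203 / (1.7 * 1.6 * 1000) = 0.5971

0.5971


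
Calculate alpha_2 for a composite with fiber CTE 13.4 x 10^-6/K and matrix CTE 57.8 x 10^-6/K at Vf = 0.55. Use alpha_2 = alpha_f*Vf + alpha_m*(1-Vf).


alpha_2 = alpha_f*Vf + alpha_m*(1-Vf) = 13.4*0.55 + 57.8*0.45 = 33.4 x 10^-6/K

33.4 x 10^-6/K


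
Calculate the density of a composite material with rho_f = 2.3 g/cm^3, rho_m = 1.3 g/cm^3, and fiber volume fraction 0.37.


rho_c = rho_f*Vf + rho_m*(1-Vf) = 2.3*0.37 + 1.3*0.63 = 1.67 g/cm^3

1.67 g/cm^3


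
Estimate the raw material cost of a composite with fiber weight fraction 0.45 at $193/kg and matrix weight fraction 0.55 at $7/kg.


Cost = cost_f*Wf + cost_m*Wm = 193*0.45 + 7*0.55 = $90.7/kg

$90.7/kg


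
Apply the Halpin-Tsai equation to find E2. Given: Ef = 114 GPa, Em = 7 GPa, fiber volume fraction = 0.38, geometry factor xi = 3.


eta = (Ef/Em - 1)/(Ef/Em + xi) = (16.2857 - 1)/(16.2857 + 3) = 0.7926
E2 = Em*(1+xi*eta*Vf)/(1-eta*Vf) = 19.07 GPa

19.07 GPa


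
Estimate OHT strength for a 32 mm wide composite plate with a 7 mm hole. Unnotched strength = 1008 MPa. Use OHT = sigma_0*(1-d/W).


OHT = sigma_0*(1-d/W) = 1008*(1-7/32) = 787.5 MPa

787.5 MPa


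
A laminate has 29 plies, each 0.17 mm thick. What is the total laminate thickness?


h = n * t_ply = 29 * 0.17 = 4.93 mm

4.93 mm


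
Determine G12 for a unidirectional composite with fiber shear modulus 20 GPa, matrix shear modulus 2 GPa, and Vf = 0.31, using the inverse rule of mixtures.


1/G12 = Vf/Gf + (1-Vf)/Gm = 0.31/20 + 0.69/2
G12 = 2.77 GPa

2.77 GPa


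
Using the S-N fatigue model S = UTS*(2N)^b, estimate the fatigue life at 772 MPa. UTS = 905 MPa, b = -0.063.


N = 0.5 * (S/UTS)^(1/b) = 0.5 * (772/905)^(1/-0.063) = 6.2331 cycles

6.2331 cycles


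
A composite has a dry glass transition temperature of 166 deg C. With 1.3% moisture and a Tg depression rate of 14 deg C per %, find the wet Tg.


Tg_wet = Tg_dry - k*moisture = 166 - 14*1.3 = 147.8 deg C

147.8 deg C


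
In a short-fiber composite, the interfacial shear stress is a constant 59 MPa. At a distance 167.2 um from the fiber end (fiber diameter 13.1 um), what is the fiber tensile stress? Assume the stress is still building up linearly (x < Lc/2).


Force balance: sigma_f * (pi*d^2/4) = tau * (pi*d) * x  ->  sigma_f = 4 * tau * x / d
sigma_f = 4 * 59 * 167.2 / 13.1 = 3012.2 MPa

3012.2 MPa


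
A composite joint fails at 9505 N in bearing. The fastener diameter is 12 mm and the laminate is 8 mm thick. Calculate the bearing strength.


sigma_br = F/(d*h) = 9505/(12*8) = 99.0 MPa

99.0 MPa


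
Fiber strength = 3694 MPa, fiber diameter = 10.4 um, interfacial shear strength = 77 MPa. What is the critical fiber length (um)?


Lc = sigma_f * d / (2 * tau_i) = 3694 * 10.4 / (2 * 77) = 249.5 um

249.5 um
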